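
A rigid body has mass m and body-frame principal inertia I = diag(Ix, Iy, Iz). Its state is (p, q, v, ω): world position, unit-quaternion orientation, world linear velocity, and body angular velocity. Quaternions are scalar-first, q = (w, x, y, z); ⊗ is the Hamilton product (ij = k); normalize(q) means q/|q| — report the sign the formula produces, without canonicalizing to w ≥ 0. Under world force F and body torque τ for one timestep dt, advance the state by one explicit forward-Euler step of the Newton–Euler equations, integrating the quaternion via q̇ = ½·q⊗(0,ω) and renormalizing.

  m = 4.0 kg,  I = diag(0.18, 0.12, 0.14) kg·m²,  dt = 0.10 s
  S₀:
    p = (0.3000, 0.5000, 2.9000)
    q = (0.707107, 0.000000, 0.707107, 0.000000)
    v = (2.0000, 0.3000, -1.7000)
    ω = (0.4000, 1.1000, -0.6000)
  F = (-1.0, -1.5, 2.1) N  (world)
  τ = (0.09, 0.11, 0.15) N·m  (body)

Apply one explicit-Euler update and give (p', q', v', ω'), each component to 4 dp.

(τ − ω×Iω)/I = (0.5733, 0.9967, 1.2600)
new body rate ω' = (0.4573, 1.1997, -0.4740)
Hamilton product q⊗(0,ω) = (-0.7778177, -0.1414214, 0.7778177, -0.7071070)
q + ½dt·q⊗(0,ω), renormalized = (0.6668, -0.0071, 0.7444, -0.0353)
linear accel F/m = (-0.2500, -0.3750, 0.5250)
p' = p + v·dt = (0.5000, 0.5300, 2.7300)
new velocity v' = (1.9750, 0.2625, -1.6475)

p' = (0.5000, 0.5300, 2.7300)
q' = (0.6668, -0.0071, 0.7444, -0.0353)
v' = (1.9750, 0.2625, -1.6475)
ω' = (0.4573, 1.1997, -0.4740)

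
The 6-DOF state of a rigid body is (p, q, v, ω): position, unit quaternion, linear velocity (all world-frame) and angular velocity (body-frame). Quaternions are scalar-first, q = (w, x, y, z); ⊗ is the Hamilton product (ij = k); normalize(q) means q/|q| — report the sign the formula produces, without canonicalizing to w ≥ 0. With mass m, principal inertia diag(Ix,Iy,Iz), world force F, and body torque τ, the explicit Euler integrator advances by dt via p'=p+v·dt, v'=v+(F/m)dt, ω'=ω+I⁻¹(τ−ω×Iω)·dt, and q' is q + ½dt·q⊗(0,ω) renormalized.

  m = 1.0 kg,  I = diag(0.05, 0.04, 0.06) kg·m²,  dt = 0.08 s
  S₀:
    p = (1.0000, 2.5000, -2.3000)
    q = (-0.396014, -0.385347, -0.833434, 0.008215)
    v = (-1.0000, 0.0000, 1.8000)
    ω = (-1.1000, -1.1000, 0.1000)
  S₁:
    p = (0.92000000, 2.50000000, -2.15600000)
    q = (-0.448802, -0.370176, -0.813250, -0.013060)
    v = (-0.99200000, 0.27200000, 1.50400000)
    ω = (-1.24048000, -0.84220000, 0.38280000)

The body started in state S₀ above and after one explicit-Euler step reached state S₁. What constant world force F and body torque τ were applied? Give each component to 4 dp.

F = (0.1000, 3.4000, -3.7000)
τ = (-0.0900, 0.1300, 0.2000)

v₁ − v₀ = (0.00800000, 0.27200000, -0.29600000)
F = m·Δv/dt = (0.1000, 3.4000, -3.7000)
rate change Δω = (-0.14048000, 0.25780000, 0.28280000)
ω₀×(Iω₀) = (-0.0022, 0.0011, -0.0121)
τ = I·(Δω/dt) + ω₀×(Iω₀) = (-0.0900, 0.1300, 0.2000)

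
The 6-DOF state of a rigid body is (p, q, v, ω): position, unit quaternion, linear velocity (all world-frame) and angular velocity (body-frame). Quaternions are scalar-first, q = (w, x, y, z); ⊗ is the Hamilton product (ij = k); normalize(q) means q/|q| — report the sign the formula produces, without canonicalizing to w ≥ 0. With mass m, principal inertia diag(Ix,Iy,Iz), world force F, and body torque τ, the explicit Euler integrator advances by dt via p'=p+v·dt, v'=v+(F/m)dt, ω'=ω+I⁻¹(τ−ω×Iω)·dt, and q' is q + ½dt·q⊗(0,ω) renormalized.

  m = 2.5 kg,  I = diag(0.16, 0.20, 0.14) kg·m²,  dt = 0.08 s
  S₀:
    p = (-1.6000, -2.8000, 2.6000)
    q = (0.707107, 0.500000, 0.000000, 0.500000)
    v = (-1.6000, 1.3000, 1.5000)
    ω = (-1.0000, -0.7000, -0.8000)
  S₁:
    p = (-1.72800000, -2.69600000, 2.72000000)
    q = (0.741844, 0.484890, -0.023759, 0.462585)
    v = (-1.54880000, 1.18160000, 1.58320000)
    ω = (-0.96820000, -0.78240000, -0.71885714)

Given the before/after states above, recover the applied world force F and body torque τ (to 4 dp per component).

Δω = ω₁−ω₀ = (0.03180000, -0.08240000, 0.08114286)
ω₀×(Iω₀) = (-0.0336, 0.0160, 0.0280)
τ = I·(Δω/dt) + ω₀×(Iω₀) = (0.0300, -0.1900, 0.1700)
Δv = v₁−v₀ = (0.05120000, -0.11840000, 0.08320000)
applied force F = (1.6000, -3.7000, 2.6000)

F = (1.6000, -3.7000, 2.6000)
τ = (0.0300, -0.1900, 0.1700)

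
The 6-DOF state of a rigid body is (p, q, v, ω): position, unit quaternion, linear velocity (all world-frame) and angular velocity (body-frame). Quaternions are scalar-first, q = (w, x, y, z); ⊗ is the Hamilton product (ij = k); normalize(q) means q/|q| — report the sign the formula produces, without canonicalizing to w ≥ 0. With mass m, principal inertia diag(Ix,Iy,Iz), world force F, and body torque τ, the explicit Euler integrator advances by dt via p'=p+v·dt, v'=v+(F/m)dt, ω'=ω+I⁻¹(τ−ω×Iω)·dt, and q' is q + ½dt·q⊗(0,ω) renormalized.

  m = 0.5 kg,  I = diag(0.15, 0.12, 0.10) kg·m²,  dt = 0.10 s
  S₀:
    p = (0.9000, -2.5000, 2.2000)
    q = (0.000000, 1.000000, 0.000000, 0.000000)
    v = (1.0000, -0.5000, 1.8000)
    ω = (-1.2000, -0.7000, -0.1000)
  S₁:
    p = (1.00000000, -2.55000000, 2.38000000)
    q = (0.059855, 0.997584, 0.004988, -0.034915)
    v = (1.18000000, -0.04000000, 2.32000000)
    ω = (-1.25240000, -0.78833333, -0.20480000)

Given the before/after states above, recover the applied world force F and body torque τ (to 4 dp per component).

Δω = ω₁−ω₀ = (-0.05240000, -0.08833333, -0.10480000)
I·α + gyro = (-0.0800, -0.1000, -0.1300)
v₁ − v₀ = (0.18000000, 0.46000000, 0.52000000)
F = m·Δv/dt = (0.9000, 2.3000, 2.6000)

F = (0.9000, 2.3000, 2.6000)
τ = (-0.0800, -0.1000, -0.1300)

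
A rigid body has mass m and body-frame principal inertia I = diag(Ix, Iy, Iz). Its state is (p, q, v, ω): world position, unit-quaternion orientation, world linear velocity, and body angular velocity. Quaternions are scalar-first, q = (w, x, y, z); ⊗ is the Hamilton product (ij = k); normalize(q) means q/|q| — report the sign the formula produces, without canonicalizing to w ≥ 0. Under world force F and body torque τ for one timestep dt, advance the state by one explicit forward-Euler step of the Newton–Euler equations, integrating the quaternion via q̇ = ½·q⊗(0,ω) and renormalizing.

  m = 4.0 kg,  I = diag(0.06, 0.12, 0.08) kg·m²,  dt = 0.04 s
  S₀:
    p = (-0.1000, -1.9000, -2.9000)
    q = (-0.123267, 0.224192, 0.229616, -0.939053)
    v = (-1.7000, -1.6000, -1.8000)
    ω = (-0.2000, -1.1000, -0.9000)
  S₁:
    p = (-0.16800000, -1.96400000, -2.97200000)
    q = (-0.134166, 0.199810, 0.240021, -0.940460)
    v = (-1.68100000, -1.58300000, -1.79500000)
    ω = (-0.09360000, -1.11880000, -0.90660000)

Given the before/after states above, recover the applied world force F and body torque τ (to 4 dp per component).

velocity change Δv = (0.01900000, 0.01700000, 0.00500000)
F = m·Δv/dt = (1.9000, 1.7000, 0.5000)
ω₁ − ω₀ = (0.10640000, -0.01880000, -0.00660000)
precession coupling = (-0.0396, -0.0036, 0.0132)
applied torque τ = (0.1200, -0.0600, 0.0000)

F = (1.9000, 1.7000, 0.5000)
τ = (0.1200, -0.0600, 0.0000)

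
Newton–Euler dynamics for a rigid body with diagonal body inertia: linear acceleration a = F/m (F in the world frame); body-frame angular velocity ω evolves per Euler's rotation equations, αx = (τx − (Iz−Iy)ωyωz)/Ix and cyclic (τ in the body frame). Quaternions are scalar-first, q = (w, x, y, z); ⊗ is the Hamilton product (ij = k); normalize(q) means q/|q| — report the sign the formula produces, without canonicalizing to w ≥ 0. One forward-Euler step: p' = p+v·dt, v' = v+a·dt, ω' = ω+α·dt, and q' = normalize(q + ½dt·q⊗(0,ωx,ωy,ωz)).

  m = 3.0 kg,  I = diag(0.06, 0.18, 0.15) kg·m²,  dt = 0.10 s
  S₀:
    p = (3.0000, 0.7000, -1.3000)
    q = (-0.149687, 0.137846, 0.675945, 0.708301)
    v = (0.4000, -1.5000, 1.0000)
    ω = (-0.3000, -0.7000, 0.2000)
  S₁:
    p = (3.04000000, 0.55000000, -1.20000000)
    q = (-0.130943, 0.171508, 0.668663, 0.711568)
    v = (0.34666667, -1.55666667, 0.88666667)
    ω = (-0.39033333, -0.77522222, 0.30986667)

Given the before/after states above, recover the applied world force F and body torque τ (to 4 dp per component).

velocity change Δv = (-0.05333333, -0.05666667, -0.11333333)
applied force F = (-1.6000, -1.7000, -3.4000)
ω₁ − ω₀ = (-0.09033333, -0.07522222, 0.10986667)
gyro term ω₀×Iω₀ = (0.0042, 0.0054, 0.0252)
τ = I·(Δω/dt) + ω₀×(Iω₀) = (-0.0500, -0.1300, 0.1900)

F = (-1.6000, -1.7000, -3.4000)
τ = (-0.0500, -0.1300, 0.1900)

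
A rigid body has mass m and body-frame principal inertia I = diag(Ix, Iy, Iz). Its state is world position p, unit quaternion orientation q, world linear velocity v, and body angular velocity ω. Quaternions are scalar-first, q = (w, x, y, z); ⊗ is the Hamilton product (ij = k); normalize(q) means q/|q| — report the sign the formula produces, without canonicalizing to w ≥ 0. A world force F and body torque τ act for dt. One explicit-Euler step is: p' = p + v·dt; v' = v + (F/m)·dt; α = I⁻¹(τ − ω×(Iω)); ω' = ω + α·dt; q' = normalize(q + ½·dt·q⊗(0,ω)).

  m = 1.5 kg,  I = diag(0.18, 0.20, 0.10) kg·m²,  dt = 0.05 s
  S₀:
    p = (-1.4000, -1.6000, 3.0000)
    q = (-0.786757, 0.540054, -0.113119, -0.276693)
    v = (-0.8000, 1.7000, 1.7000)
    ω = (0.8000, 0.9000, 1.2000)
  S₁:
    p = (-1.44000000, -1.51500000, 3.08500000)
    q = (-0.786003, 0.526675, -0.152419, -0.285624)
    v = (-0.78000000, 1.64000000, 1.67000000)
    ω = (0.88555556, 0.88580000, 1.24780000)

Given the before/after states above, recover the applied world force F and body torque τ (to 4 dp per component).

F = (0.6000, -1.8000, -0.9000)
τ = (0.2000, 0.0200, 0.1100)

rate change Δω = (0.08555556, -0.01420000, 0.04780000)
I·α + gyro = (0.2000, 0.0200, 0.1100)
v₁ − v₀ = (0.02000000, -0.06000000, -0.03000000)
m·(v₁−v₀)/dt = (0.6000, -1.8000, -0.9000)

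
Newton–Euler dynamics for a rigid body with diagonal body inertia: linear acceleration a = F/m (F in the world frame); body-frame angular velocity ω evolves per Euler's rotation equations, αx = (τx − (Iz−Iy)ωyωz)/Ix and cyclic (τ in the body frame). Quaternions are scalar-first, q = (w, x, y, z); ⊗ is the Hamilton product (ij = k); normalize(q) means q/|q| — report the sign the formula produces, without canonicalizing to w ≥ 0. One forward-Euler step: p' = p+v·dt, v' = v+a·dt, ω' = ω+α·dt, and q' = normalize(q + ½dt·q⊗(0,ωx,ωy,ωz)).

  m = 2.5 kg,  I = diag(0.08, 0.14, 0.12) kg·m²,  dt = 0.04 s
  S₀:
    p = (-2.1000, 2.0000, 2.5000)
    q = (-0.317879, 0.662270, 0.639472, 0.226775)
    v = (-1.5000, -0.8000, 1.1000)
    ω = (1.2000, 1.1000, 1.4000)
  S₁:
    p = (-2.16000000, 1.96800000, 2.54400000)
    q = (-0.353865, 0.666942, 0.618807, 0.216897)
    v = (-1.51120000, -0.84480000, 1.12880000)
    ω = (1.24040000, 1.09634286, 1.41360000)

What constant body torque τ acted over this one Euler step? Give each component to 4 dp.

τ = (0.0500, -0.0800, 0.1200)

ω₁ − ω₀ = (0.04040000, -0.00365714, 0.01360000)
ω₀×(Iω₀) = (-0.0308, -0.0672, 0.0792)
I·α + gyro = (0.0500, -0.0800, 0.1200)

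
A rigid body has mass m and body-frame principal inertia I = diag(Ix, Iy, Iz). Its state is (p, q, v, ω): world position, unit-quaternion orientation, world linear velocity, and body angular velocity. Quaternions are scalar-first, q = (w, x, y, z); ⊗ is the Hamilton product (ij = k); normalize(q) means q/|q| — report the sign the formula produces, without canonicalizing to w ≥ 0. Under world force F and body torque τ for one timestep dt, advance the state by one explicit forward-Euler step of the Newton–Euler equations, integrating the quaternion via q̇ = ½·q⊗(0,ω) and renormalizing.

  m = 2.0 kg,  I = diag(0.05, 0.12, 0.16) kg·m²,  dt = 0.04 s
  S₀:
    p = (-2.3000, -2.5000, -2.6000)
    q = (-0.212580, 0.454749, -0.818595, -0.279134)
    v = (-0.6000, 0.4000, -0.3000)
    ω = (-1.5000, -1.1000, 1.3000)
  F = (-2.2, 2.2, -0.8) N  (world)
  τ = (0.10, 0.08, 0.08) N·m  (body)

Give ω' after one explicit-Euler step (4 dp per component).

gyro term ω×Iω = (-0.0572, 0.2145, 0.1155)
angular accel α = (3.1440, -1.1208, -0.2219)
ω + α·dt = (-1.3742, -1.1448, 1.2911)

ω' = (-1.3742, -1.1448, 1.2911)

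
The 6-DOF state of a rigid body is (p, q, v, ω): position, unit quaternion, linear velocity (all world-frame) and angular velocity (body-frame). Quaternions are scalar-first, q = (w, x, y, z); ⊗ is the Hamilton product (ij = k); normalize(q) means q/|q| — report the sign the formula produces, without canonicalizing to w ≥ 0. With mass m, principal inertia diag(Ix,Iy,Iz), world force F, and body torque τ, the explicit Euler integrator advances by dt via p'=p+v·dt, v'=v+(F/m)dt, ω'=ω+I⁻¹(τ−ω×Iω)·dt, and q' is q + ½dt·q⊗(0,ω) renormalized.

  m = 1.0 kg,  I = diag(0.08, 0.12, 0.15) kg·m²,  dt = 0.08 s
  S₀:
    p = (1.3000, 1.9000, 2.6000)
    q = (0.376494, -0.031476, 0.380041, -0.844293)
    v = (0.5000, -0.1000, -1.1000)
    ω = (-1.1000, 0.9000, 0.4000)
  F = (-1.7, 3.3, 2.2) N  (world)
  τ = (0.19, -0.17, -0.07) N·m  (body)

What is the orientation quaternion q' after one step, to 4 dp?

q' = (0.3743, -0.0115, 0.4305, -0.8212)

Hamilton product q⊗(0,ω) = (-0.0389433, 0.4977367, 1.2801573, 0.5403143)
updated quaternion q' = (0.3743, -0.0115, 0.4305, -0.8212)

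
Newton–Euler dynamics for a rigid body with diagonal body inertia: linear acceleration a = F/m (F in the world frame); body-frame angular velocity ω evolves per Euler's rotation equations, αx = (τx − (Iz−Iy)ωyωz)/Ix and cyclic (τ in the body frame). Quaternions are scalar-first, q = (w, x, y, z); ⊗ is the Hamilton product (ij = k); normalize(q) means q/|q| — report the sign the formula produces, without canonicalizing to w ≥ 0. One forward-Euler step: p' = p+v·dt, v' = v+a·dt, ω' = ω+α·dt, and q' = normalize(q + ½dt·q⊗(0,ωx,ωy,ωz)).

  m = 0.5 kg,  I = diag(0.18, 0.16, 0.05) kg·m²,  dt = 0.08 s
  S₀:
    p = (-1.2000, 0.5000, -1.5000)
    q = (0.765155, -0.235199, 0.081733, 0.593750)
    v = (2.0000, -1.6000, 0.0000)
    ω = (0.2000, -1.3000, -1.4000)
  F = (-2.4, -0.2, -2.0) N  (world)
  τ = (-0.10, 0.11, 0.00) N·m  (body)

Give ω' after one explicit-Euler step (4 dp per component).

angular accel α = (0.5567, 0.9150, -0.1040)
new body rate ω' = (0.2445, -1.2268, -1.4083)

ω' = (0.2445, -1.2268, -1.4083)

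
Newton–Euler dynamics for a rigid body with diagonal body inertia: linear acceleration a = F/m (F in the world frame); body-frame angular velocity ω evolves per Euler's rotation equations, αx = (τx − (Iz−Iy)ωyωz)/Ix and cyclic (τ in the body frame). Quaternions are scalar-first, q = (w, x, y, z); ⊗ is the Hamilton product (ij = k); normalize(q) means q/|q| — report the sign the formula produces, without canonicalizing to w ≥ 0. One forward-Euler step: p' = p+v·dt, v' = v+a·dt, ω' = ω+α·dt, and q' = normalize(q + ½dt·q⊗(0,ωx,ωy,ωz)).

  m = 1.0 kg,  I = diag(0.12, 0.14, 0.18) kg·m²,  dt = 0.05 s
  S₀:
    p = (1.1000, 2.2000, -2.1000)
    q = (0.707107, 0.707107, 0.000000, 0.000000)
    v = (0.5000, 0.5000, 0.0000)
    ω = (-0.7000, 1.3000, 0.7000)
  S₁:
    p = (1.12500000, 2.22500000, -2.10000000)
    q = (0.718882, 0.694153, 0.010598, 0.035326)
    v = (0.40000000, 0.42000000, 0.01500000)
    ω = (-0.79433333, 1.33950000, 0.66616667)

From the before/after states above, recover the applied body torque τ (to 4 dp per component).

τ = (-0.1900, 0.1400, -0.1400)

ω₁ − ω₀ = (-0.09433333, 0.03950000, -0.03383333)
ω₀×(Iω₀) = (0.0364, 0.0294, -0.0182)
applied torque τ = (-0.1900, 0.1400, -0.1400)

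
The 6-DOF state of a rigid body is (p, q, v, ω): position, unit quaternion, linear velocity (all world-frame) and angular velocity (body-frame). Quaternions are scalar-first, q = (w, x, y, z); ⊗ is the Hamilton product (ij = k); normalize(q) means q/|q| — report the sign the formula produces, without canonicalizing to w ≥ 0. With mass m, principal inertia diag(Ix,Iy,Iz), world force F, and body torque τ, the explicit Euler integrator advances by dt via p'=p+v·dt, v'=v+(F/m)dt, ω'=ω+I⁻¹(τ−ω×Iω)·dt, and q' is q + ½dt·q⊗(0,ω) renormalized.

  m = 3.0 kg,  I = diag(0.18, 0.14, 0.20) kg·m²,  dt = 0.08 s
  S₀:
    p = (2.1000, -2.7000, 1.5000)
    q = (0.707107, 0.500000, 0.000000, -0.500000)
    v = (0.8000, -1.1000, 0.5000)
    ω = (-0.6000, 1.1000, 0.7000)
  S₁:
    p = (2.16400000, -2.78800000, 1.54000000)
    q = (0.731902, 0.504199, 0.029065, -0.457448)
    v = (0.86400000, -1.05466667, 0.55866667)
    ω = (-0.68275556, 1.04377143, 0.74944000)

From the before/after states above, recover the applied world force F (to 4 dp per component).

Δv = v₁−v₀ = (0.06400000, 0.04533333, 0.05866667)
m·(v₁−v₀)/dt = (2.4000, 1.7000, 2.2000)

F = (2.4000, 1.7000, 2.2000)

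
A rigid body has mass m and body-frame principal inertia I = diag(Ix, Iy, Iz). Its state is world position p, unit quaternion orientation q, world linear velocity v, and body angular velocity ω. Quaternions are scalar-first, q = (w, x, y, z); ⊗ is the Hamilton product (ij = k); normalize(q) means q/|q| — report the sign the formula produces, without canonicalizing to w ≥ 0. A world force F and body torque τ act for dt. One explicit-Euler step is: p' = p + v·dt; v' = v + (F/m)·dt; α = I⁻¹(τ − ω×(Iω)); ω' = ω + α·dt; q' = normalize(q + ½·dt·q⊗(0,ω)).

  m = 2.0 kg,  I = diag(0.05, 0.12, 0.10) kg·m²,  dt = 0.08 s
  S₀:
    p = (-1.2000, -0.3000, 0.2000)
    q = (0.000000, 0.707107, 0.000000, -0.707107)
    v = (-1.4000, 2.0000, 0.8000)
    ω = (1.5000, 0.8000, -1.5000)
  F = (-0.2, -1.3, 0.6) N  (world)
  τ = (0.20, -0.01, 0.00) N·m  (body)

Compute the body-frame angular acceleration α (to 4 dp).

gyro term ω×Iω = (0.0240, 0.1125, 0.0840)
α = I⁻¹(τ − ω×Iω) = (3.5200, -1.0208, -0.8400)

α = (3.5200, -1.0208, -0.8400)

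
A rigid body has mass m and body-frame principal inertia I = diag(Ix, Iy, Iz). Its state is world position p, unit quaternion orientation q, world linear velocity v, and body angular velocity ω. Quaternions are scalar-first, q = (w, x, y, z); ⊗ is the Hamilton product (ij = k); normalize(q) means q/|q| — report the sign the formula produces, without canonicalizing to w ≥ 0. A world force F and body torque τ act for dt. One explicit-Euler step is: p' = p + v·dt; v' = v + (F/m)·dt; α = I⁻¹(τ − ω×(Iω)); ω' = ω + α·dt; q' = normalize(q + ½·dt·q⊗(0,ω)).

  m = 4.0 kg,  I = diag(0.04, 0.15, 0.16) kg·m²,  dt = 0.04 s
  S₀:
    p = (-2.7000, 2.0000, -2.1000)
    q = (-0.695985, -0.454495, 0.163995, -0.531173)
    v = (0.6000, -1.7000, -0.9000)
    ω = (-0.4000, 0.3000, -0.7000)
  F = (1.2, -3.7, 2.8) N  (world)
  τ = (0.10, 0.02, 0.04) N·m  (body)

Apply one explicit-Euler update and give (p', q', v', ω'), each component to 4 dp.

p' = p + v·dt = (-2.6760, 1.9320, -2.1360)
new velocity v' = (0.6120, -1.7370, -0.8720)
angular accel α = (2.5525, 0.3573, 0.3325)
ω + α·dt = (-0.2979, 0.3143, -0.6867)
Hamilton product q⊗(0,ω) = (-0.6028176, 0.3229494, -0.3144728, 0.4164390)
q' = normalize(q + ½dt·q⊗(0,ω)) = (-0.7079, -0.4480, 0.1577, -0.5228)

p' = (-2.6760, 1.9320, -2.1360)
q' = (-0.7079, -0.4480, 0.1577, -0.5228)
v' = (0.6120, -1.7370, -0.8720)
ω' = (-0.2979, 0.3143, -0.6867)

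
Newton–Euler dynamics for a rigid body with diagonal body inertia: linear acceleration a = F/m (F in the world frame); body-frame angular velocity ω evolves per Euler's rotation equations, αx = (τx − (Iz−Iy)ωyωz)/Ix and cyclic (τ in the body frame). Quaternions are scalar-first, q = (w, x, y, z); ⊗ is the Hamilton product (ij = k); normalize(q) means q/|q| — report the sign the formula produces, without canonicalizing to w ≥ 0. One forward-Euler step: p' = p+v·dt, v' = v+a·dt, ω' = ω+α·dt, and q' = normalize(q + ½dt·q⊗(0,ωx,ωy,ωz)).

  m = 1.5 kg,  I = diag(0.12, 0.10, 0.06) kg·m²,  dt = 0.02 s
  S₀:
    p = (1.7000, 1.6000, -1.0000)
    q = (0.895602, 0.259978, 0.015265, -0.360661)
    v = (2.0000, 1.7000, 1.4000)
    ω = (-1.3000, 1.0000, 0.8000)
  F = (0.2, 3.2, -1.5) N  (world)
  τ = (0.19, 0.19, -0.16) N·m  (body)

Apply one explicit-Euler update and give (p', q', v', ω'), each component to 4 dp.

p' = p + v·dt = (1.7400, 1.6340, -0.9720)
new velocity v' = (2.0027, 1.7427, 1.3800)
α = I⁻¹(τ − ω×Iω) = (1.8500, 2.5240, -3.1000)
ω' = ω + α·dt = (-1.2630, 1.0505, 0.7380)
Hamilton product q⊗(0,ω) = (0.6112352, -0.7914096, 1.1564789, 0.9963041)
updated quaternion q' = (0.9016, 0.2520, 0.0268, -0.3506)

p' = (1.7400, 1.6340, -0.9720)
q' = (0.9016, 0.2520, 0.0268, -0.3506)
v' = (2.0027, 1.7427, 1.3800)
ω' = (-1.2630, 1.0505, 0.7380)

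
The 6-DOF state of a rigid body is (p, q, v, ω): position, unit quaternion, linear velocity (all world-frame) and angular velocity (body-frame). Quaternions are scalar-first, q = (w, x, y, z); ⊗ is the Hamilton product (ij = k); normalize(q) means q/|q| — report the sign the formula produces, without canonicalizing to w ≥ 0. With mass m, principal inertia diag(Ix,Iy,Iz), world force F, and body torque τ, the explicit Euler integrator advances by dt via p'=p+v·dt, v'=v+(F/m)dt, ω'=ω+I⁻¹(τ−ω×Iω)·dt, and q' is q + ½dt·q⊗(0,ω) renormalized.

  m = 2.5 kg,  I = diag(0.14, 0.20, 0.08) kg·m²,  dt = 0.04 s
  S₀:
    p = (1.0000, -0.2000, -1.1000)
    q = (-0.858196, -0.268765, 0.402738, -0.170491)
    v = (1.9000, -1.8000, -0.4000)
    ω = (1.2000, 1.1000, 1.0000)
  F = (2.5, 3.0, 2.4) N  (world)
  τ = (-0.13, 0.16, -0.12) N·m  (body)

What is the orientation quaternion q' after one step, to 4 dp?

2q̇ = q⊗(0,ω) = (0.0499972, -0.4395571, -0.8798398, -1.6371231)
q + ½dt·q⊗(0,ω), renormalized = (-0.8566, -0.2774, 0.3849, -0.2031)

q' = (-0.8566, -0.2774, 0.3849, -0.2031)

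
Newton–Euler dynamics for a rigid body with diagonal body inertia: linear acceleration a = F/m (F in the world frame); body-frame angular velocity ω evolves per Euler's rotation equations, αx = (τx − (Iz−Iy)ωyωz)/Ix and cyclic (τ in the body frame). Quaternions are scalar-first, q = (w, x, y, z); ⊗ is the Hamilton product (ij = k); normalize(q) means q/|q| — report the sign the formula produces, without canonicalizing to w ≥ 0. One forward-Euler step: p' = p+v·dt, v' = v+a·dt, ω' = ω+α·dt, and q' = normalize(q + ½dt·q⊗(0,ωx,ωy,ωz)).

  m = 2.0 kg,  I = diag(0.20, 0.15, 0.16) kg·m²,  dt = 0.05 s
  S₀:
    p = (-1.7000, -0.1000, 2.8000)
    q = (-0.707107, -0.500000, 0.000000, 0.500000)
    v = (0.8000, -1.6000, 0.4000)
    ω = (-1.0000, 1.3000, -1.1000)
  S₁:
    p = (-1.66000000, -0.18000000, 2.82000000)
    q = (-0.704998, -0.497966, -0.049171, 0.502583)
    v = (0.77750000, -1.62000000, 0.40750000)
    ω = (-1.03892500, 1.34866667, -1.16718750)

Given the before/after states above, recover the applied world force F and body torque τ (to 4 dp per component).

ω₁ − ω₀ = (-0.03892500, 0.04866667, -0.06718750)
τ = I·(Δω/dt) + ω₀×(Iω₀) = (-0.1700, 0.1900, -0.1500)
velocity change Δv = (-0.02250000, -0.02000000, 0.00750000)
applied force F = (-0.9000, -0.8000, 0.3000)

F = (-0.9000, -0.8000, 0.3000)
τ = (-0.1700, 0.1900, -0.1500)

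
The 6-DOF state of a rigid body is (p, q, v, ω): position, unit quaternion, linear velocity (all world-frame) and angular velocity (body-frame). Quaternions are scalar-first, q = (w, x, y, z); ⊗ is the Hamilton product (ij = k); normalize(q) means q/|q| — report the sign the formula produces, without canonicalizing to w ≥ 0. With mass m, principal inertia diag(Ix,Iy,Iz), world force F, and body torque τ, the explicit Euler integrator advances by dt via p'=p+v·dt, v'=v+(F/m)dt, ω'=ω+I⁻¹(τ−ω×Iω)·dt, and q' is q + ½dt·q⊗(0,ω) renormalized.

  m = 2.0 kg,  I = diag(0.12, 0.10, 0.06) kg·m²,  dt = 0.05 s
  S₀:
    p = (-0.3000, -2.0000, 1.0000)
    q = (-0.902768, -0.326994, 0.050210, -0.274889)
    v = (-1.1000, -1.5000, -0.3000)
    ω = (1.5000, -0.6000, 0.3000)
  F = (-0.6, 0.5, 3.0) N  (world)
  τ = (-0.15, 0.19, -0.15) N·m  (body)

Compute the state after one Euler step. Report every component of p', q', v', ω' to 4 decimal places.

p' = (-0.3550, -2.0750, 0.9850)
q' = (-0.8869, -0.3643, 0.0558, -0.2784)
v' = (-1.1150, -1.4875, -0.2250)
ω' = (1.4345, -0.5185, 0.1600)

a = F/m = (-0.3000, 0.2500, 1.5000)
p + v·dt = (-0.3550, -2.0750, 0.9850)
new velocity v' = (-1.1150, -1.4875, -0.2250)
angular accel α = (-1.3100, 1.6300, -2.8000)
new body rate ω' = (1.4345, -0.5185, 0.1600)
q⊗(0,ω) = (0.6030837, -1.5040224, 0.2274255, -0.1499490)
updated quaternion q' = (-0.8869, -0.3643, 0.0558, -0.2784)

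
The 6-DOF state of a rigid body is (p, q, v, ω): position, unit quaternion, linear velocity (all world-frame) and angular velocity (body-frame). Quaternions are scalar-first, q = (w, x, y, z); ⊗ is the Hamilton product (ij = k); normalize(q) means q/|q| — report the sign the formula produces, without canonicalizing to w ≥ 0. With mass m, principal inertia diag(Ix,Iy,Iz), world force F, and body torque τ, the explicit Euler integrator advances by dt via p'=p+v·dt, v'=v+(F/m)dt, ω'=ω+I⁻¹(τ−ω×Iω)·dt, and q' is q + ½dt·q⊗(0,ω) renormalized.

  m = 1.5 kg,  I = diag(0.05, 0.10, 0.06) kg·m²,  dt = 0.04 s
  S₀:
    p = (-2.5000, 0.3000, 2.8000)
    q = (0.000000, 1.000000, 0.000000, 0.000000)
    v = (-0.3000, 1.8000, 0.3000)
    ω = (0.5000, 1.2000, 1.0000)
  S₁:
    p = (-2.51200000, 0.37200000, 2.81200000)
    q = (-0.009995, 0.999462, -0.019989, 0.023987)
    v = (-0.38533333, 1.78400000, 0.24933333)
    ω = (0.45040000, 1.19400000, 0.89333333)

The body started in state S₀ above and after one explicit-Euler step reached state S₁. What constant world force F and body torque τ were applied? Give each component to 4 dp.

F = (-3.2000, -0.6000, -1.9000)
τ = (-0.1100, -0.0200, -0.1300)

ω₁ − ω₀ = (-0.04960000, -0.00600000, -0.10666667)
precession coupling = (-0.0480, -0.0050, 0.0300)
I·α + gyro = (-0.1100, -0.0200, -0.1300)
velocity change Δv = (-0.08533333, -0.01600000, -0.05066667)
F = m·Δv/dt = (-3.2000, -0.6000, -1.9000)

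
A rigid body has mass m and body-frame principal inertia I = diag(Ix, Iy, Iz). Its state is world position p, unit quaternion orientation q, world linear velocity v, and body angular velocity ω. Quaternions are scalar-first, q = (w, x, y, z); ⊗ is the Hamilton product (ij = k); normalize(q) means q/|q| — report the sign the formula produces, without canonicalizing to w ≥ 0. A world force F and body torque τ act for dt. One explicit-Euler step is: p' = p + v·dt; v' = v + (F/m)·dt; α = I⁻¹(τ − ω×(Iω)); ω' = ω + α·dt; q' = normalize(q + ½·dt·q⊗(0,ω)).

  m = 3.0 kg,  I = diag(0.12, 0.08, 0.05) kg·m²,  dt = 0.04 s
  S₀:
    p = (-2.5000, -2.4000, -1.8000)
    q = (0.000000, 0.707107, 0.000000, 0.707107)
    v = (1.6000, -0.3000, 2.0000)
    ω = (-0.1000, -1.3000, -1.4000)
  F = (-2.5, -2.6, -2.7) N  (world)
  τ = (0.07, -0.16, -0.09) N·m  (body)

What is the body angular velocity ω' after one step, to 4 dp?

precession coupling ω×(Iω) = (-0.0546, 0.0098, -0.0052)
α = I⁻¹(τ − ω×Iω) = (1.0383, -2.1225, -1.6960)
new body rate ω' = (-0.0585, -1.3849, -1.4678)

ω' = (-0.0585, -1.3849, -1.4678)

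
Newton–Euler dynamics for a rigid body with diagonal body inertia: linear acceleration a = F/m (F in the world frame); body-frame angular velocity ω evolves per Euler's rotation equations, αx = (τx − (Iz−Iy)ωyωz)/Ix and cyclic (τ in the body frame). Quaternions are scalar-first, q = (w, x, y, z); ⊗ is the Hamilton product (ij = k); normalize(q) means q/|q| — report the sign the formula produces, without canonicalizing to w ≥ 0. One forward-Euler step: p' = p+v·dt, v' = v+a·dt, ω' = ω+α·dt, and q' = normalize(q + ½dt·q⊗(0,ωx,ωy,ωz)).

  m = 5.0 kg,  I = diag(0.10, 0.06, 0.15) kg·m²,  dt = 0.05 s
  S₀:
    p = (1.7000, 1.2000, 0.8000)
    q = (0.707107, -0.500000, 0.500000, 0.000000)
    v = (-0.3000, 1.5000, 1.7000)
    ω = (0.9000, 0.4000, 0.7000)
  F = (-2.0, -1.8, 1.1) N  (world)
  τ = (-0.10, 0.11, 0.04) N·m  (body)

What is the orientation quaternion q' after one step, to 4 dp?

q⊗(0,ω) = (0.2500000, 0.9863963, 0.6328428, -0.1550251)
updated quaternion q' = (0.7130, -0.4751, 0.5156, -0.0039)

q' = (0.7130, -0.4751, 0.5156, -0.0039)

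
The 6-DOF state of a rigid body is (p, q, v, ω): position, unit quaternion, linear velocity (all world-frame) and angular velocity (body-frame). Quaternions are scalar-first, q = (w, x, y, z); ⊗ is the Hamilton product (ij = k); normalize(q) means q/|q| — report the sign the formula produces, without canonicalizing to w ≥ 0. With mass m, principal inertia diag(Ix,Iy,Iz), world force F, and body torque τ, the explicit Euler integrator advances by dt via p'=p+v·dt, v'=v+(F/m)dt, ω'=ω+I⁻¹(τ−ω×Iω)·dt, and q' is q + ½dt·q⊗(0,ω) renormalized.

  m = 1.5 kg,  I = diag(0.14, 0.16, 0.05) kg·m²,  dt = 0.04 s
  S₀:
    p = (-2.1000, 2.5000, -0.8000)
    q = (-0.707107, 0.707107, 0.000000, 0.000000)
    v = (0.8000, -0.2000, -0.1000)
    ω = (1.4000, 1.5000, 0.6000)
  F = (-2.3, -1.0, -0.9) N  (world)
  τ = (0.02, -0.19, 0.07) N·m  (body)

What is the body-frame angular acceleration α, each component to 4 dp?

precession coupling ω×(Iω) = (-0.0990, 0.0756, 0.0420)
(τ − ω×Iω)/I = (0.8500, -1.6600, 0.5600)

α = (0.8500, -1.6600, 0.5600)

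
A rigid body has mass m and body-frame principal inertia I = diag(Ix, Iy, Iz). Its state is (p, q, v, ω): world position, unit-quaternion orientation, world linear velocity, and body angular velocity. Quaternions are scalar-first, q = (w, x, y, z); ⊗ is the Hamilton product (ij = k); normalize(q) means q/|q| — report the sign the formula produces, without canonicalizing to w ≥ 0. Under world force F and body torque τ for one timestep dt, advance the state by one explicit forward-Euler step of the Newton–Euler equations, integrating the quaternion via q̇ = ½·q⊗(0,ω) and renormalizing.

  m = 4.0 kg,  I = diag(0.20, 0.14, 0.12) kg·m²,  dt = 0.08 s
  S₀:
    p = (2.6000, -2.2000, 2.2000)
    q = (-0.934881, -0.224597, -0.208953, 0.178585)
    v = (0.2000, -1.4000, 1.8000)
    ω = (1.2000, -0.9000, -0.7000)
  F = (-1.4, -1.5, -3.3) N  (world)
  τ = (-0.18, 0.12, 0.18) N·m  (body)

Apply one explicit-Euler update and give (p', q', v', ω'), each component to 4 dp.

p' = (2.6160, -2.3120, 2.3440)
q' = (-0.9246, -0.2566, -0.1726, 0.2224)
v' = (0.1720, -1.4300, 1.7340)
ω' = (1.1330, -0.7930, -0.6232)

gyro term ω×Iω = (-0.0126, -0.0672, 0.0648)
α = I⁻¹(τ − ω×Iω) = (-0.8370, 1.3371, 0.9600)
new body rate ω' = (1.1330, -0.7930, -0.6232)
Hamilton product q⊗(0,ω) = (0.2064682, -0.8148636, 0.8984770, 1.1072976)
q' = normalize(q + ½dt·q⊗(0,ω)) = (-0.9246, -0.2566, -0.1726, 0.2224)
linear accel F/m = (-0.3500, -0.3750, -0.8250)
new position p' = (2.6160, -2.3120, 2.3440)
v + (F/m)dt = (0.1720, -1.4300, 1.7340)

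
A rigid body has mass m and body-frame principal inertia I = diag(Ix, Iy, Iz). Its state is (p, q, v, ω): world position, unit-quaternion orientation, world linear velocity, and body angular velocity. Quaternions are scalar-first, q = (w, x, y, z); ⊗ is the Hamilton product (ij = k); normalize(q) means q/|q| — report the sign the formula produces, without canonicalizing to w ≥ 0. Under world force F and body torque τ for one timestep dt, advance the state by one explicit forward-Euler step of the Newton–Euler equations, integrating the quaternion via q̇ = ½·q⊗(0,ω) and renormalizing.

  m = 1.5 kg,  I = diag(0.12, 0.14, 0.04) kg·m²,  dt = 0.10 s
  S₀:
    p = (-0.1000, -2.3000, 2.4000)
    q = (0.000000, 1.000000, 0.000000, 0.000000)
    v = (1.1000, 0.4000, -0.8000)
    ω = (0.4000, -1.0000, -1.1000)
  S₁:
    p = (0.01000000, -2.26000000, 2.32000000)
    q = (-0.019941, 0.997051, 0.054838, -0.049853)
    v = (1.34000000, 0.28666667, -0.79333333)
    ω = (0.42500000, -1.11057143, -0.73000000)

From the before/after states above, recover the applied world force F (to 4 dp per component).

F = (3.6000, -1.7000, 0.1000)

Δv = v₁−v₀ = (0.24000000, -0.11333333, 0.00666667)
m·(v₁−v₀)/dt = (3.6000, -1.7000, 0.1000)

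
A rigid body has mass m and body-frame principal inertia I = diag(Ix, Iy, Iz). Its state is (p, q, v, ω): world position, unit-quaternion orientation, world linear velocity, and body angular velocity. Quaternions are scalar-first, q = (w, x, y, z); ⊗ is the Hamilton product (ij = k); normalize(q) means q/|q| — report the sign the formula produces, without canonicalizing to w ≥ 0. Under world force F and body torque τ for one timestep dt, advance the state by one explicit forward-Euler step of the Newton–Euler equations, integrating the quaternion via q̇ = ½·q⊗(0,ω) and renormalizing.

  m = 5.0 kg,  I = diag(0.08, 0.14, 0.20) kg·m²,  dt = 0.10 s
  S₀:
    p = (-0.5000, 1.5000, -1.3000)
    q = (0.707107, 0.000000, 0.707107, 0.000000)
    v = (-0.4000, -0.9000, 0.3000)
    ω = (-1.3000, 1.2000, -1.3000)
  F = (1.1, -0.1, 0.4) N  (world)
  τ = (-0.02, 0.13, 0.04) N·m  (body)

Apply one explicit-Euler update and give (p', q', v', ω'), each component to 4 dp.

p' = (-0.5400, 1.4100, -1.2700)
q' = (0.6607, -0.0914, 0.7451, 0.0000)
v' = (-0.3780, -0.9020, 0.3080)
ω' = (-1.2080, 1.4377, -1.2332)

linear accel F/m = (0.2200, -0.0200, 0.0800)
new position p' = (-0.5400, 1.4100, -1.2700)
new velocity v' = (-0.3780, -0.9020, 0.3080)
(τ − ω×Iω)/I = (0.9200, 2.3771, 0.6680)
ω' = ω + α·dt = (-1.2080, 1.4377, -1.2332)
q⊗(0,ω) = (-0.8485284, -1.8384782, 0.8485284, 0.0000000)
q + ½dt·q⊗(0,ω), renormalized = (0.6607, -0.0914, 0.7451, 0.0000)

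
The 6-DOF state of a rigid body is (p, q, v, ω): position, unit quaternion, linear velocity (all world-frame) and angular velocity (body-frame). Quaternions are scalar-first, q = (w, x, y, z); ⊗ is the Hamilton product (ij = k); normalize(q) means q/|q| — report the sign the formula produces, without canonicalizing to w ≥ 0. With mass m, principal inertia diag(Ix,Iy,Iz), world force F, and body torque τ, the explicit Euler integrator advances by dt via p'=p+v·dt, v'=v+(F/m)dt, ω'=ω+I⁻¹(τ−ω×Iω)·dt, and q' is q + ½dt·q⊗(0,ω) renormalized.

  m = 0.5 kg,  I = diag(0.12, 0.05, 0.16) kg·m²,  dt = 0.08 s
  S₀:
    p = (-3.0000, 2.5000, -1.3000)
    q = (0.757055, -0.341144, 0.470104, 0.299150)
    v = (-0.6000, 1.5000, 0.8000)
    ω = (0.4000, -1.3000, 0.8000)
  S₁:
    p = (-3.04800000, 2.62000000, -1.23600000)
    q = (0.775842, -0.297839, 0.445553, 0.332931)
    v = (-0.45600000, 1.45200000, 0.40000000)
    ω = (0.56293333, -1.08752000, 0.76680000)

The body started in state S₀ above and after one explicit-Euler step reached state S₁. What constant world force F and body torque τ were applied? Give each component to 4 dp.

velocity change Δv = (0.14400000, -0.04800000, -0.40000000)
m·(v₁−v₀)/dt = (0.9000, -0.3000, -2.5000)
ω₁ − ω₀ = (0.16293333, 0.21248000, -0.03320000)
precession coupling = (-0.1144, -0.0128, 0.0364)
I·α + gyro = (0.1300, 0.1200, -0.0300)

F = (0.9000, -0.3000, -2.5000)
τ = (0.1300, 0.1200, -0.0300)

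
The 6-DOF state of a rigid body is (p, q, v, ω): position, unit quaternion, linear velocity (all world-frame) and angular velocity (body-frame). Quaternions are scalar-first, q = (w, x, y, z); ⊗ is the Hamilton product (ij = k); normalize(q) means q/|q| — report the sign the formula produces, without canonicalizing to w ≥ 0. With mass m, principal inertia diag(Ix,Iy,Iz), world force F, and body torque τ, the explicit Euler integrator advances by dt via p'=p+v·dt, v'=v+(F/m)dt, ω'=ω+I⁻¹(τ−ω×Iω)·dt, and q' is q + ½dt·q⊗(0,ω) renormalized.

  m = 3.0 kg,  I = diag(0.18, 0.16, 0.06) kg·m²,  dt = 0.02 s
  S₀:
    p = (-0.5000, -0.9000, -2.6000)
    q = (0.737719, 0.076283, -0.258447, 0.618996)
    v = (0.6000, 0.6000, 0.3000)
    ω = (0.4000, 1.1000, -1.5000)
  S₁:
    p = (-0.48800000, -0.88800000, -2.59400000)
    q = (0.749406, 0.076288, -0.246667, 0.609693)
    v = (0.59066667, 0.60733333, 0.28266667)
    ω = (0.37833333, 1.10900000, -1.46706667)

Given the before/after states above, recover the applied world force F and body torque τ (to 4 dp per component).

v₁ − v₀ = (-0.00933333, 0.00733333, -0.01733333)
F = m·Δv/dt = (-1.4000, 1.1000, -2.6000)
ω₁ − ω₀ = (-0.02166667, 0.00900000, 0.03293333)
gyro term ω₀×Iω₀ = (0.1650, -0.0720, -0.0088)
I·α + gyro = (-0.0300, 0.0000, 0.0900)

F = (-1.4000, 1.1000, -2.6000)
τ = (-0.0300, 0.0000, 0.0900)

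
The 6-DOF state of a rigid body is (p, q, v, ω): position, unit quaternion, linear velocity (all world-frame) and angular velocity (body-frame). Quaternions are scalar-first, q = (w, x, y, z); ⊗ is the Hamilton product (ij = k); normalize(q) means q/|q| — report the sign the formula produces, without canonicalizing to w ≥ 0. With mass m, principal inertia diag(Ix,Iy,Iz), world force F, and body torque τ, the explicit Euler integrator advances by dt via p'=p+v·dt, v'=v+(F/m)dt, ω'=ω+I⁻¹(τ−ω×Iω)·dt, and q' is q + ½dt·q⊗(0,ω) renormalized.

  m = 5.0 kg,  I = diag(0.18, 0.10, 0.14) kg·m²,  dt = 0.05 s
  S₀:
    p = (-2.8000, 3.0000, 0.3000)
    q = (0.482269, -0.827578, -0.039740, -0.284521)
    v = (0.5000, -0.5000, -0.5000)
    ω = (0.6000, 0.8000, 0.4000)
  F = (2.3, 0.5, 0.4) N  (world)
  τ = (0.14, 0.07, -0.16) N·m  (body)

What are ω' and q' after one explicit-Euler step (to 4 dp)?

α = I⁻¹(τ − ω×Iω) = (0.7067, 0.6040, -0.8686)
ω + α·dt = (0.6353, 0.8302, 0.3566)
q⊗(0,ω) = (0.6421472, 0.5010822, 0.5461338, -0.4453108)
updated quaternion q' = (0.4981, -0.8148, -0.0261, -0.2955)

ω' = (0.6353, 0.8302, 0.3566)
q' = (0.4981, -0.8148, -0.0261, -0.2955)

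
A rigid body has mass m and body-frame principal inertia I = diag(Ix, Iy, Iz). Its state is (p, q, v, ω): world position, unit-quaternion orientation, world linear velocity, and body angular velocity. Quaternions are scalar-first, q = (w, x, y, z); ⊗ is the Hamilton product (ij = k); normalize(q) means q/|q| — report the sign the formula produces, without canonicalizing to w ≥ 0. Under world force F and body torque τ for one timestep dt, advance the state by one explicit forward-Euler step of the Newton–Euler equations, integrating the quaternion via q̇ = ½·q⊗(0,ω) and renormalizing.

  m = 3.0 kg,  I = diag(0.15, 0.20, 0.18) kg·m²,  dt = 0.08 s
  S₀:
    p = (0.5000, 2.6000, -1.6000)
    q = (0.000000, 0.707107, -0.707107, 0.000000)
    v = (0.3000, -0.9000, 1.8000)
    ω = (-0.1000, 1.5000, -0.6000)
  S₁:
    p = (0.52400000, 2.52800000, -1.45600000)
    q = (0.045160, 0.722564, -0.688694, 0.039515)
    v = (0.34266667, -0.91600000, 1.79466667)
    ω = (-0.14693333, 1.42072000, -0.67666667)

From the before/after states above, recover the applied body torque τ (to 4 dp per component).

ω₁ − ω₀ = (-0.04693333, -0.07928000, -0.07666667)
precession coupling = (0.0180, -0.0018, -0.0075)
applied torque τ = (-0.0700, -0.2000, -0.1800)

τ = (-0.0700, -0.2000, -0.1800)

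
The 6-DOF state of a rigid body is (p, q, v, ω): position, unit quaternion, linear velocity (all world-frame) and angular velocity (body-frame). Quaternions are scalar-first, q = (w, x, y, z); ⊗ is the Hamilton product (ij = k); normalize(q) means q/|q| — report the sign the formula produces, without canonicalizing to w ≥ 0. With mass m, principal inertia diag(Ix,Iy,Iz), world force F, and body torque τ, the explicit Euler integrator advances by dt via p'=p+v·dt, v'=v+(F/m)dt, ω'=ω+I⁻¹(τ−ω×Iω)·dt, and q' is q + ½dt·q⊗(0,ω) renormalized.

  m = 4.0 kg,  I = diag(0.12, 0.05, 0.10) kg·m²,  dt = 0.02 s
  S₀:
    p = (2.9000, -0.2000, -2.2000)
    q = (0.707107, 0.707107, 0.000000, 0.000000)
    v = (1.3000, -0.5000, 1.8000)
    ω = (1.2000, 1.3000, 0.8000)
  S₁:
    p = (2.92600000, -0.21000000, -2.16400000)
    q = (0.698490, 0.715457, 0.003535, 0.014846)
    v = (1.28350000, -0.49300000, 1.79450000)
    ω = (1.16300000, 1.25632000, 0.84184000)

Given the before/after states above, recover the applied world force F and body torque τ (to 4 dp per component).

v₁ − v₀ = (-0.01650000, 0.00700000, -0.00550000)
m·(v₁−v₀)/dt = (-3.3000, 1.4000, -1.1000)
Δω = ω₁−ω₀ = (-0.03700000, -0.04368000, 0.04184000)
gyro term ω₀×Iω₀ = (0.0520, 0.0192, -0.1092)
τ = I·(Δω/dt) + ω₀×(Iω₀) = (-0.1700, -0.0900, 0.1000)

F = (-3.3000, 1.4000, -1.1000)
τ = (-0.1700, -0.0900, 0.1000)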